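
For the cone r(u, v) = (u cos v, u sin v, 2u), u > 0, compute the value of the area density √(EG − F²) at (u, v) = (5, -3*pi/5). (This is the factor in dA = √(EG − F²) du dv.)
√(EG − F²)|_{(5, -3*pi/5)} = 5*sqrt(5)

E = 5, F = 0, G = u^2, so EG − F² = 5*u^2. Taking the positive square root: √(EG − F²) = sqrt(5)*Abs(u). At (u, v) = (5, -3*pi/5): 5*sqrt(5).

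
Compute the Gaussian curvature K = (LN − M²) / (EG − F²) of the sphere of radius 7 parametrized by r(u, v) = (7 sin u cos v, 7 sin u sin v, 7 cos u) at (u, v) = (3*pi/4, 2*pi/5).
K = 1/49

Coefficients of the first fundamental form: E = 49, F = 0, G = 49*sin(u)^2.
Coefficients of the second fundamental form: L = -7*sin(u)/Abs(sin(u)), M = 0, N = -7*sin(u)^3/Abs(sin(u)).
Assemble K = (LN − M²)/(EG − F²) = 1/49. At (u, v) = (3*pi/4, 2*pi/5): K = 1/49.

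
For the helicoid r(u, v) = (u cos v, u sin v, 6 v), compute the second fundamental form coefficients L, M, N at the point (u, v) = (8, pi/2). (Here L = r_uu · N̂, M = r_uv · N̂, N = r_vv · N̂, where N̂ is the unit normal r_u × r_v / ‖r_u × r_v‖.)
L = 0;  M = -3/5;  N = 0

Compute the unit normal N̂(u, v) = (6*sin(v)/sqrt(u^2 + 36), -6*cos(v)/sqrt(u^2 + 36), u/sqrt(u^2 + 36)), and the second partials r_uu, r_uv, r_vv. Take dot products:
  L(u, v) = r_uu · N̂ = 0,
  M(u, v) = r_uv · N̂ = -6/sqrt(u^2 + 36),
  N(u, v) = r_vv · N̂ = 0.
Evaluating at (u, v) = (8, pi/2):
  L = 0, M = -3/5, N = 0.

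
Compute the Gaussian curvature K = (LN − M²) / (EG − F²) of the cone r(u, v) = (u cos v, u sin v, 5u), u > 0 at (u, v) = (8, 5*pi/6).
K = 0

Coefficients of the first fundamental form: E = 26, F = 0, G = u^2.
Coefficients of the second fundamental form: L = 0, M = 0, N = 5*sqrt(26)*u^2/(26*Abs(u)).
Assemble K = (LN − M²)/(EG − F²) = 0. At (u, v) = (8, 5*pi/6): K = 0.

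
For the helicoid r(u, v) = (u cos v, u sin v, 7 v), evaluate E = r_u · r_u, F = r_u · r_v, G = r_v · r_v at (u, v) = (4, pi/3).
E = 1;  F = 0;  G = 65

Partials: r_u = (cos(v), sin(v), 0), r_v = (-u*sin(v), u*cos(v), 7). As functions of (u, v):
  E = r_u · r_u = 1,
  F = r_u · r_v = 0,
  G = r_v · r_v = u^2 + 49.
Evaluating at (u, v) = (4, pi/3): E = 1, F = 0, G = 65.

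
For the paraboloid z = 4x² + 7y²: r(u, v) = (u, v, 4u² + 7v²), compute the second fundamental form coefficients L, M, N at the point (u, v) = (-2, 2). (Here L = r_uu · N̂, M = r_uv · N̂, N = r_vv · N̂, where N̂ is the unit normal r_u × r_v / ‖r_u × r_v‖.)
L = 8*sqrt(1041)/1041;  M = 0;  N = 14*sqrt(1041)/1041

Compute the unit normal N̂(u, v) = (-8*u/sqrt(64*u^2 + 196*v^2 + 1), -14*v/sqrt(64*u^2 + 196*v^2 + 1), 1/sqrt(64*u^2 + 196*v^2 + 1)), and the second partials r_uu, r_uv, r_vv. Take dot products:
  L(u, v) = r_uu · N̂ = 8/sqrt(64*u^2 + 196*v^2 + 1),
  M(u, v) = r_uv · N̂ = 0,
  N(u, v) = r_vv · N̂ = 14/sqrt(64*u^2 + 196*v^2 + 1).
Evaluating at (u, v) = (-2, 2):
  L = 8*sqrt(1041)/1041, M = 0, N = 14*sqrt(1041)/1041.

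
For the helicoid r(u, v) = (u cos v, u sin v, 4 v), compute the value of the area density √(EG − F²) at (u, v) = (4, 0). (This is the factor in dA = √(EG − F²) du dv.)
√(EG − F²)|_{(4, 0)} = 4*sqrt(2)

E = 1, F = 0, G = u^2 + 16, so EG − F² = u^2 + 16. Taking the positive square root: √(EG − F²) = sqrt(u^2 + 16). At (u, v) = (4, 0): 4*sqrt(2).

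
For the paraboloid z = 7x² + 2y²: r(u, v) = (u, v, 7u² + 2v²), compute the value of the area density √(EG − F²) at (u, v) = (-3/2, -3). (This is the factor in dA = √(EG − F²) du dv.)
√(EG − F²)|_{(-3/2, -3)} = sqrt(586)

E = 196*u^2 + 1, F = 56*u*v, G = 16*v^2 + 1, so EG − F² = 196*u^2 + 16*v^2 + 1. Taking the positive square root: √(EG − F²) = sqrt(196*u^2 + 16*v^2 + 1). At (u, v) = (-3/2, -3): sqrt(586).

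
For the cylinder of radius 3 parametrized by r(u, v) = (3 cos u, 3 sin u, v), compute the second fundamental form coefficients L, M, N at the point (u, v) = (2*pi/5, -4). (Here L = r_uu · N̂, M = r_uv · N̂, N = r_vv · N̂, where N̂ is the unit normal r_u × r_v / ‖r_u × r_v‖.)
L = -3;  M = 0;  N = 0

Compute the unit normal N̂(u, v) = (cos(u), sin(u), 0), and the second partials r_uu, r_uv, r_vv. Take dot products:
  L(u, v) = r_uu · N̂ = -3,
  M(u, v) = r_uv · N̂ = 0,
  N(u, v) = r_vv · N̂ = 0.
Evaluating at (u, v) = (2*pi/5, -4):
  L = -3, M = 0, N = 0.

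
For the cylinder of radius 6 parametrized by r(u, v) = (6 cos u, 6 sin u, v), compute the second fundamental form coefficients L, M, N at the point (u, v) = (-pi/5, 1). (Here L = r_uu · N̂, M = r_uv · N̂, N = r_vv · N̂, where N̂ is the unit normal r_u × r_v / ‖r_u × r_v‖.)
L = -6;  M = 0;  N = 0

Compute the unit normal N̂(u, v) = (cos(u), sin(u), 0), and the second partials r_uu, r_uv, r_vv. Take dot products:
  L(u, v) = r_uu · N̂ = -6,
  M(u, v) = r_uv · N̂ = 0,
  N(u, v) = r_vv · N̂ = 0.
Evaluating at (u, v) = (-pi/5, 1):
  L = -6, M = 0, N = 0.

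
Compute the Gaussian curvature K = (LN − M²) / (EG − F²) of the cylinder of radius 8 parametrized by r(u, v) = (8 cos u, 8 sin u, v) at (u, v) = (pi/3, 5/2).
K = 0

Coefficients of the first fundamental form: E = 64, F = 0, G = 1.
Coefficients of the second fundamental form: L = -8, M = 0, N = 0.
Assemble K = (LN − M²)/(EG − F²) = 0. At (u, v) = (pi/3, 5/2): K = 0.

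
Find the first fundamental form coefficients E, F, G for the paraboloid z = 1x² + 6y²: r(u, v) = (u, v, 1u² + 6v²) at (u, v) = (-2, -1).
E = 17;  F = 48;  G = 145

Partials: r_u = (1, 0, 2*u), r_v = (0, 1, 12*v). As functions of (u, v):
  E = r_u · r_u = 4*u^2 + 1,
  F = r_u · r_v = 24*u*v,
  G = r_v · r_v = 144*v^2 + 1.
Evaluating at (u, v) = (-2, -1): E = 17, F = 48, G = 145.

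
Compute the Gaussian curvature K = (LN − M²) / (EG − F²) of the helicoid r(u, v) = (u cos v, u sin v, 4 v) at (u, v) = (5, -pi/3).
K = -16/1681

Coefficients of the first fundamental form: E = 1, F = 0, G = u^2 + 16.
Coefficients of the second fundamental form: L = 0, M = -4/sqrt(u^2 + 16), N = 0.
Assemble K = (LN − M²)/(EG − F²) = -16/(u^2 + 16)^2. At (u, v) = (5, -pi/3): K = -16/1681.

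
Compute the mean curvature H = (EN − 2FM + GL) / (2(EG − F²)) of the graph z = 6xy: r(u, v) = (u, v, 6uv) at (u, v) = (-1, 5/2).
H = 135*sqrt(262)/17161

With E = 36*v^2 + 1, F = 36*u*v, G = 36*u^2 + 1, L = 0, M = 6/sqrt(36*u^2 + 36*v^2 + 1), N = 0, assemble
  H = (EN − 2FM + GL) / (2(EG − F²)) = -216*u*v/(36*u^2 + 36*v^2 + 1)^(3/2).
At (u, v) = (-1, 5/2): H = 135*sqrt(262)/17161.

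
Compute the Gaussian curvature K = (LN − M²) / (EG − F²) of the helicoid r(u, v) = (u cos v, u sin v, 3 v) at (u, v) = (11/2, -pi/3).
K = -144/24649

Coefficients of the first fundamental form: E = 1, F = 0, G = u^2 + 9.
Coefficients of the second fundamental form: L = 0, M = -3/sqrt(u^2 + 9), N = 0.
Assemble K = (LN − M²)/(EG − F²) = -9/(u^2 + 9)^2. At (u, v) = (11/2, -pi/3): K = -144/24649.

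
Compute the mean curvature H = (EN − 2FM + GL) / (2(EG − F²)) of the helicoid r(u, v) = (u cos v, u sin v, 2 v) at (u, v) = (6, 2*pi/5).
H = 0

With E = 1, F = 0, G = u^2 + 4, L = 0, M = -2/sqrt(u^2 + 4), N = 0, assemble
  H = (EN − 2FM + GL) / (2(EG − F²)) = 0.
At (u, v) = (6, 2*pi/5): H = 0.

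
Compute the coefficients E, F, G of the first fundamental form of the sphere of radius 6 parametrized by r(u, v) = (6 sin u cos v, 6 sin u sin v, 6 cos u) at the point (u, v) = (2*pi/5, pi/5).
E = 36;  F = 0;  G = 9*sqrt(5)/2 + 45/2

Partials: r_u = (6*cos(u)*cos(v), 6*sin(v)*cos(u), -6*sin(u)), r_v = (-6*sin(u)*sin(v), 6*sin(u)*cos(v), 0). As functions of (u, v):
  E = r_u · r_u = 36,
  F = r_u · r_v = 0,
  G = r_v · r_v = 36*sin(u)^2.
Evaluating at (u, v) = (2*pi/5, pi/5): E = 36, F = 0, G = 9*sqrt(5)/2 + 45/2.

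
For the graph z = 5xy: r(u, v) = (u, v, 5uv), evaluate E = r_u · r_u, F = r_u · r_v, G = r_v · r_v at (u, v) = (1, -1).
E = 26;  F = -25;  G = 26

Partials: r_u = (1, 0, 5*v), r_v = (0, 1, 5*u). As functions of (u, v):
  E = r_u · r_u = 25*v^2 + 1,
  F = r_u · r_v = 25*u*v,
  G = r_v · r_v = 25*u^2 + 1.
Evaluating at (u, v) = (1, -1): E = 26, F = -25, G = 26.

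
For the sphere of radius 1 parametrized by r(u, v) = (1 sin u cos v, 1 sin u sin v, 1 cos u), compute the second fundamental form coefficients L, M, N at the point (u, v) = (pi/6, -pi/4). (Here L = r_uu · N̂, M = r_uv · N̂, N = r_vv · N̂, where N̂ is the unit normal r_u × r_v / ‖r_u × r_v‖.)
L = -1;  M = 0;  N = -1/4

Compute the unit normal N̂(u, v) = (sin(u)^2*cos(v)/Abs(sin(u)), sin(u)^2*sin(v)/Abs(sin(u)), sin(2*u)/(2*Abs(sin(u)))), and the second partials r_uu, r_uv, r_vv. Take dot products:
  L(u, v) = r_uu · N̂ = -sin(u)/Abs(sin(u)),
  M(u, v) = r_uv · N̂ = 0,
  N(u, v) = r_vv · N̂ = -sin(u)^3/Abs(sin(u)).
Evaluating at (u, v) = (pi/6, -pi/4):
  L = -1, M = 0, N = -1/4.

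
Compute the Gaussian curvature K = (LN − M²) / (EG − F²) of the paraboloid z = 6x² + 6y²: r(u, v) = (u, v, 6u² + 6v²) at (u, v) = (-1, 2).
K = 144/519841

Coefficients of the first fundamental form: E = 144*u^2 + 1, F = 144*u*v, G = 144*v^2 + 1.
Coefficients of the second fundamental form: L = 12/sqrt(144*u^2 + 144*v^2 + 1), M = 0, N = 12/sqrt(144*u^2 + 144*v^2 + 1).
Assemble K = (LN − M²)/(EG − F²) = 144/(20736*u^4 + 41472*u^2*v^2 + 288*u^2 + 20736*v^4 + 288*v^2 + 1). At (u, v) = (-1, 2): K = 144/519841.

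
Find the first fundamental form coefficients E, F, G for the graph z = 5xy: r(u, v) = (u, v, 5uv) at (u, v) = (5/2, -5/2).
E = 629/4;  F = -625/4;  G = 629/4

Partials: r_u = (1, 0, 5*v), r_v = (0, 1, 5*u). As functions of (u, v):
  E = r_u · r_u = 25*v^2 + 1,
  F = r_u · r_v = 25*u*v,
  G = r_v · r_v = 25*u^2 + 1.
Evaluating at (u, v) = (5/2, -5/2): E = 629/4, F = -625/4, G = 629/4.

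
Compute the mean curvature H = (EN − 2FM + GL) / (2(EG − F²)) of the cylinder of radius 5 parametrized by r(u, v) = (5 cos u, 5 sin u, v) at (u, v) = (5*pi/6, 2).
H = -1/10

With E = 25, F = 0, G = 1, L = -5, M = 0, N = 0, assemble
  H = (EN − 2FM + GL) / (2(EG − F²)) = -1/10.
At (u, v) = (5*pi/6, 2): H = -1/10.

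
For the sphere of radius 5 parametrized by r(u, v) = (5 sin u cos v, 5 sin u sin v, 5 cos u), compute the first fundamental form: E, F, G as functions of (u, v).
E = 25;  F = 0;  G = 25*sin(u)^2

Compute partials: r_u = (5*cos(u)*cos(v), 5*sin(v)*cos(u), -5*sin(u)), r_v = (-5*sin(u)*sin(v), 5*sin(u)*cos(v), 0). Then
  E = r_u · r_u = 25,
  F = r_u · r_v = 0,
  G = r_v · r_v = 25*sin(u)^2.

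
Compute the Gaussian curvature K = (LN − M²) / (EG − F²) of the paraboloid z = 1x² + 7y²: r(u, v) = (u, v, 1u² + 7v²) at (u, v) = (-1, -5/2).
K = 7/378225

Coefficients of the first fundamental form: E = 4*u^2 + 1, F = 28*u*v, G = 196*v^2 + 1.
Coefficients of the second fundamental form: L = 2/sqrt(4*u^2 + 196*v^2 + 1), M = 0, N = 14/sqrt(4*u^2 + 196*v^2 + 1).
Assemble K = (LN − M²)/(EG − F²) = 28/(16*u^4 + 1568*u^2*v^2 + 8*u^2 + 38416*v^4 + 392*v^2 + 1). At (u, v) = (-1, -5/2): K = 7/378225.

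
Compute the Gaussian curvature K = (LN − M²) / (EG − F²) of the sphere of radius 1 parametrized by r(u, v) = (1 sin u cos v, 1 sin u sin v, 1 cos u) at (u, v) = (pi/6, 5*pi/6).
K = 1

Coefficients of the first fundamental form: E = 1, F = 0, G = sin(u)^2.
Coefficients of the second fundamental form: L = -sin(u)/Abs(sin(u)), M = 0, N = -sin(u)^3/Abs(sin(u)).
Assemble K = (LN − M²)/(EG − F²) = 1. At (u, v) = (pi/6, 5*pi/6): K = 1.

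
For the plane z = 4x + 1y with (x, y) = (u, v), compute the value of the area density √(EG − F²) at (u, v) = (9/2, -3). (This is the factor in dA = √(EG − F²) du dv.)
√(EG − F²)|_{(9/2, -3)} = 3*sqrt(2)

E = 17, F = 4, G = 2, so EG − F² = 18. Taking the positive square root: √(EG − F²) = 3*sqrt(2). At (u, v) = (9/2, -3): 3*sqrt(2).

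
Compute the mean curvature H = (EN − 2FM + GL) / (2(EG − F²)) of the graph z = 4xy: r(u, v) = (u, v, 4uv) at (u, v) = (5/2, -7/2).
H = 560*sqrt(33)/29403

With E = 16*v^2 + 1, F = 16*u*v, G = 16*u^2 + 1, L = 0, M = 4/sqrt(16*u^2 + 16*v^2 + 1), N = 0, assemble
  H = (EN − 2FM + GL) / (2(EG − F²)) = -64*u*v/(16*u^2 + 16*v^2 + 1)^(3/2).
At (u, v) = (5/2, -7/2): H = 560*sqrt(33)/29403.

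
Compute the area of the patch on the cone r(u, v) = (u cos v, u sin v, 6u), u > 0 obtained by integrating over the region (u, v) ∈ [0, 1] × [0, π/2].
Area = sqrt(37)*pi/4

Area = ∫∫ √(EG − F²) du dv with √(EG − F²) = sqrt(37)*Abs(u). Integrating over [0, 1] × [0, π/2] gives sqrt(37)*pi/4.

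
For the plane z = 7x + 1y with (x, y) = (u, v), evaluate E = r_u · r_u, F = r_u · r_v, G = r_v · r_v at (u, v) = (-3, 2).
E = 50;  F = 7;  G = 2

Partials: r_u = (1, 0, 7), r_v = (0, 1, 1). As functions of (u, v):
  E = r_u · r_u = 50,
  F = r_u · r_v = 7,
  G = r_v · r_v = 2.
Evaluating at (u, v) = (-3, 2): E = 50, F = 7, G = 2.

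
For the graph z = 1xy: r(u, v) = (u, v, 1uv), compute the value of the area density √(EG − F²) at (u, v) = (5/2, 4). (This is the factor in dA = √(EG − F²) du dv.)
√(EG − F²)|_{(5/2, 4)} = sqrt(93)/2

E = v^2 + 1, F = u*v, G = u^2 + 1, so EG − F² = u^2 + v^2 + 1. Taking the positive square root: √(EG − F²) = sqrt(u^2 + v^2 + 1). At (u, v) = (5/2, 4): sqrt(93)/2.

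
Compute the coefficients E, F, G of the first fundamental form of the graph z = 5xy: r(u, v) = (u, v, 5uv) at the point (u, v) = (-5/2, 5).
E = 626;  F = -625/2;  G = 629/4

Partials: r_u = (1, 0, 5*v), r_v = (0, 1, 5*u). As functions of (u, v):
  E = r_u · r_u = 25*v^2 + 1,
  F = r_u · r_v = 25*u*v,
  G = r_v · r_v = 25*u^2 + 1.
Evaluating at (u, v) = (-5/2, 5): E = 626, F = -625/2, G = 629/4.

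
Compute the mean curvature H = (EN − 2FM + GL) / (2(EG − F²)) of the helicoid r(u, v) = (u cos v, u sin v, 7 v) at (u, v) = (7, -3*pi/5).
H = 0

With E = 1, F = 0, G = u^2 + 49, L = 0, M = -7/sqrt(u^2 + 49), N = 0, assemble
  H = (EN − 2FM + GL) / (2(EG − F²)) = 0.
At (u, v) = (7, -3*pi/5): H = 0.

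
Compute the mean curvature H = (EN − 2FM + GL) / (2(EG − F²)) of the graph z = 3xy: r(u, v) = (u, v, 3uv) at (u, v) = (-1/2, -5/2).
H = -135*sqrt(238)/28322

With E = 9*v^2 + 1, F = 9*u*v, G = 9*u^2 + 1, L = 0, M = 3/sqrt(9*u^2 + 9*v^2 + 1), N = 0, assemble
  H = (EN − 2FM + GL) / (2(EG − F²)) = -27*u*v/(9*u^2 + 9*v^2 + 1)^(3/2).
At (u, v) = (-1/2, -5/2): H = -135*sqrt(238)/28322.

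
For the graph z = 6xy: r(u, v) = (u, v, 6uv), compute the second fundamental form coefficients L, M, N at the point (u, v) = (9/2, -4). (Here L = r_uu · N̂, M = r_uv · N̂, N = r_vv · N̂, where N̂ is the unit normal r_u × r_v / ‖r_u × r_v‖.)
L = 0;  M = 3*sqrt(1306)/653;  N = 0

Compute the unit normal N̂(u, v) = (-6*v/sqrt(36*u^2 + 36*v^2 + 1), -6*u/sqrt(36*u^2 + 36*v^2 + 1), 1/sqrt(36*u^2 + 36*v^2 + 1)), and the second partials r_uu, r_uv, r_vv. Take dot products:
  L(u, v) = r_uu · N̂ = 0,
  M(u, v) = r_uv · N̂ = 6/sqrt(36*u^2 + 36*v^2 + 1),
  N(u, v) = r_vv · N̂ = 0.
Evaluating at (u, v) = (9/2, -4):
  L = 0, M = 3*sqrt(1306)/653, N = 0.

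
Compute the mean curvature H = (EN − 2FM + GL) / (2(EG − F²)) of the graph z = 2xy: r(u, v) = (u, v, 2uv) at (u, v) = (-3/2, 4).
H = 12*sqrt(74)/1369

With E = 4*v^2 + 1, F = 4*u*v, G = 4*u^2 + 1, L = 0, M = 2/sqrt(4*u^2 + 4*v^2 + 1), N = 0, assemble
  H = (EN − 2FM + GL) / (2(EG − F²)) = -8*u*v/(4*u^2 + 4*v^2 + 1)^(3/2).
At (u, v) = (-3/2, 4): H = 12*sqrt(74)/1369.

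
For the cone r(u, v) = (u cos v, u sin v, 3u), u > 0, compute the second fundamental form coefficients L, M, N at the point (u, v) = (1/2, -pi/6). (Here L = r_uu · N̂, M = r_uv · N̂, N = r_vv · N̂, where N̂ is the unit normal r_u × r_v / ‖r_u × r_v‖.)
L = 0;  M = 0;  N = 3*sqrt(10)/20

Compute the unit normal N̂(u, v) = (-3*sqrt(10)*u*cos(v)/(10*Abs(u)), -3*sqrt(10)*u*sin(v)/(10*Abs(u)), sqrt(10)*u/(10*Abs(u))), and the second partials r_uu, r_uv, r_vv. Take dot products:
  L(u, v) = r_uu · N̂ = 0,
  M(u, v) = r_uv · N̂ = 0,
  N(u, v) = r_vv · N̂ = 3*sqrt(10)*u^2/(10*Abs(u)).
Evaluating at (u, v) = (1/2, -pi/6):
  L = 0, M = 0, N = 3*sqrt(10)/20.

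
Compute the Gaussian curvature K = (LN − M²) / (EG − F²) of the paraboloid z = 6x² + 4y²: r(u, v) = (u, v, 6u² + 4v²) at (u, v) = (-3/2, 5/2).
K = 96/525625

Coefficients of the first fundamental form: E = 144*u^2 + 1, F = 96*u*v, G = 64*v^2 + 1.
Coefficients of the second fundamental form: L = 12/sqrt(144*u^2 + 64*v^2 + 1), M = 0, N = 8/sqrt(144*u^2 + 64*v^2 + 1).
Assemble K = (LN − M²)/(EG − F²) = 96/(20736*u^4 + 18432*u^2*v^2 + 288*u^2 + 4096*v^4 + 128*v^2 + 1). At (u, v) = (-3/2, 5/2): K = 96/525625.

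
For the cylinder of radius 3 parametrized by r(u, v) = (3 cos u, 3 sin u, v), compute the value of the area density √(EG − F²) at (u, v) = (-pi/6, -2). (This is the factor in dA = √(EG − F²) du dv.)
√(EG − F²)|_{(-pi/6, -2)} = 3

E = 9, F = 0, G = 1, so EG − F² = 9. Taking the positive square root: √(EG − F²) = 3. At (u, v) = (-pi/6, -2): 3.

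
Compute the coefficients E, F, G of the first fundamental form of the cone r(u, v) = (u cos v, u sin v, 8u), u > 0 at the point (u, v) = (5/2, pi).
E = 65;  F = 0;  G = 25/4

Partials: r_u = (cos(v), sin(v), 8), r_v = (-u*sin(v), u*cos(v), 0). As functions of (u, v):
  E = r_u · r_u = 65,
  F = r_u · r_v = 0,
  G = r_v · r_v = u^2.
Evaluating at (u, v) = (5/2, pi): E = 65, F = 0, G = 25/4.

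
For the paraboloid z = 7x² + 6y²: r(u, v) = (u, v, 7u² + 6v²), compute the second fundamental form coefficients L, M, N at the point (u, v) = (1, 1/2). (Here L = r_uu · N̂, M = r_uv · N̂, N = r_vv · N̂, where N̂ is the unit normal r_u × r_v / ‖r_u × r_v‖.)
L = 14*sqrt(233)/233;  M = 0;  N = 12*sqrt(233)/233

Compute the unit normal N̂(u, v) = (-14*u/sqrt(196*u^2 + 144*v^2 + 1), -12*v/sqrt(196*u^2 + 144*v^2 + 1), 1/sqrt(196*u^2 + 144*v^2 + 1)), and the second partials r_uu, r_uv, r_vv. Take dot products:
  L(u, v) = r_uu · N̂ = 14/sqrt(196*u^2 + 144*v^2 + 1),
  M(u, v) = r_uv · N̂ = 0,
  N(u, v) = r_vv · N̂ = 12/sqrt(196*u^2 + 144*v^2 + 1).
Evaluating at (u, v) = (1, 1/2):
  L = 14*sqrt(233)/233, M = 0, N = 12*sqrt(233)/233.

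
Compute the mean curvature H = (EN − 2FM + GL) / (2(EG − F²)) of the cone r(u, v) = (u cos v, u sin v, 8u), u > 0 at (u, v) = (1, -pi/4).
H = 4*sqrt(65)/65

With E = 65, F = 0, G = u^2, L = 0, M = 0, N = 8*sqrt(65)*u^2/(65*Abs(u)), assemble
  H = (EN − 2FM + GL) / (2(EG − F²)) = 4*sqrt(65)/(65*Abs(u)).
At (u, v) = (1, -pi/4): H = 4*sqrt(65)/65.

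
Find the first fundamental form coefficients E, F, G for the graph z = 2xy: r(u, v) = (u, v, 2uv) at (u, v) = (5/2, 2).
E = 17;  F = 20;  G = 26

Partials: r_u = (1, 0, 2*v), r_v = (0, 1, 2*u). As functions of (u, v):
  E = r_u · r_u = 4*v^2 + 1,
  F = r_u · r_v = 4*u*v,
  G = r_v · r_v = 4*u^2 + 1.
Evaluating at (u, v) = (5/2, 2): E = 17, F = 20, G = 26.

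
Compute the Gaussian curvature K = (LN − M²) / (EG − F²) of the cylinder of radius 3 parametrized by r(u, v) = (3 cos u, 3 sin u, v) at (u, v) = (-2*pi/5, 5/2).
K = 0

Coefficients of the first fundamental form: E = 9, F = 0, G = 1.
Coefficients of the second fundamental form: L = -3, M = 0, N = 0.
Assemble K = (LN − M²)/(EG − F²) = 0. At (u, v) = (-2*pi/5, 5/2): K = 0.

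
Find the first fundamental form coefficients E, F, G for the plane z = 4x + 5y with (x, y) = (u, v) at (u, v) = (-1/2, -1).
E = 17;  F = 20;  G = 26

Partials: r_u = (1, 0, 4), r_v = (0, 1, 5). As functions of (u, v):
  E = r_u · r_u = 17,
  F = r_u · r_v = 20,
  G = r_v · r_v = 26.
Evaluating at (u, v) = (-1/2, -1): E = 17, F = 20, G = 26.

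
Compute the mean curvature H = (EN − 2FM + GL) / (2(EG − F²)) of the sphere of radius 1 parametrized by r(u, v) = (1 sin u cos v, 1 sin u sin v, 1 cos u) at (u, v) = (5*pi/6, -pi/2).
H = -1

With E = 1, F = 0, G = sin(u)^2, L = -sin(u)/Abs(sin(u)), M = 0, N = -sin(u)^3/Abs(sin(u)), assemble
  H = (EN − 2FM + GL) / (2(EG − F²)) = -sin(u)/Abs(sin(u)).
At (u, v) = (5*pi/6, -pi/2): H = -1.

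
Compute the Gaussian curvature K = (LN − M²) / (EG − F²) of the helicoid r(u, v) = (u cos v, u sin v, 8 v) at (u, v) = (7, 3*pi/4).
K = -64/12769

Coefficients of the first fundamental form: E = 1, F = 0, G = u^2 + 64.
Coefficients of the second fundamental form: L = 0, M = -8/sqrt(u^2 + 64), N = 0.
Assemble K = (LN − M²)/(EG − F²) = -64/(u^2 + 64)^2. At (u, v) = (7, 3*pi/4): K = -64/12769.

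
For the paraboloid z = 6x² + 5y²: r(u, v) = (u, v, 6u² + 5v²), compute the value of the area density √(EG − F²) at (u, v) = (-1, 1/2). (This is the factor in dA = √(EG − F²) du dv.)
√(EG − F²)|_{(-1, 1/2)} = sqrt(170)

E = 144*u^2 + 1, F = 120*u*v, G = 100*v^2 + 1, so EG − F² = 144*u^2 + 100*v^2 + 1. Taking the positive square root: √(EG − F²) = sqrt(144*u^2 + 100*v^2 + 1). At (u, v) = (-1, 1/2): sqrt(170).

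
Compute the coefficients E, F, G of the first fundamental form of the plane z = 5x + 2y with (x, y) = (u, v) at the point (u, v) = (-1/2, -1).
E = 26;  F = 10;  G = 5

Partials: r_u = (1, 0, 5), r_v = (0, 1, 2). As functions of (u, v):
  E = r_u · r_u = 26,
  F = r_u · r_v = 10,
  G = r_v · r_v = 5.
Evaluating at (u, v) = (-1/2, -1): E = 26, F = 10, G = 5.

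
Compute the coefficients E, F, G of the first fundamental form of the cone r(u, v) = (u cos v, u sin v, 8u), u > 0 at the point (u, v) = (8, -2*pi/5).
E = 65;  F = 0;  G = 64

Partials: r_u = (cos(v), sin(v), 8), r_v = (-u*sin(v), u*cos(v), 0). As functions of (u, v):
  E = r_u · r_u = 65,
  F = r_u · r_v = 0,
  G = r_v · r_v = u^2.
Evaluating at (u, v) = (8, -2*pi/5): E = 65, F = 0, G = 64.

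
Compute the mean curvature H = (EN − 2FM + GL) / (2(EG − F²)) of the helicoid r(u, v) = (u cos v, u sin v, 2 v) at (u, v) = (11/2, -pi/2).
H = 0

With E = 1, F = 0, G = u^2 + 4, L = 0, M = -2/sqrt(u^2 + 4), N = 0, assemble
  H = (EN − 2FM + GL) / (2(EG − F²)) = 0.
At (u, v) = (11/2, -pi/2): H = 0.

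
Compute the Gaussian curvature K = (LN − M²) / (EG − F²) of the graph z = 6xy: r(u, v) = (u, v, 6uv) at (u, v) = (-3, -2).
K = -36/219961

Coefficients of the first fundamental form: E = 36*v^2 + 1, F = 36*u*v, G = 36*u^2 + 1.
Coefficients of the second fundamental form: L = 0, M = 6/sqrt(36*u^2 + 36*v^2 + 1), N = 0.
Assemble K = (LN − M²)/(EG − F²) = -36/(1296*u^4 + 2592*u^2*v^2 + 72*u^2 + 1296*v^4 + 72*v^2 + 1). At (u, v) = (-3, -2): K = -36/219961.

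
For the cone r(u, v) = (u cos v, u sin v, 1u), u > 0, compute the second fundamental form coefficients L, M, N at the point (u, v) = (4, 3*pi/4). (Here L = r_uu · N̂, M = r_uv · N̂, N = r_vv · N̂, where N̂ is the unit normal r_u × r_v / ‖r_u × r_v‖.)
L = 0;  M = 0;  N = 2*sqrt(2)

Compute the unit normal N̂(u, v) = (-sqrt(2)*u*cos(v)/(2*Abs(u)), -sqrt(2)*u*sin(v)/(2*Abs(u)), sqrt(2)*u/(2*Abs(u))), and the second partials r_uu, r_uv, r_vv. Take dot products:
  L(u, v) = r_uu · N̂ = 0,
  M(u, v) = r_uv · N̂ = 0,
  N(u, v) = r_vv · N̂ = sqrt(2)*u^2/(2*Abs(u)).
Evaluating at (u, v) = (4, 3*pi/4):
  L = 0, M = 0, N = 2*sqrt(2).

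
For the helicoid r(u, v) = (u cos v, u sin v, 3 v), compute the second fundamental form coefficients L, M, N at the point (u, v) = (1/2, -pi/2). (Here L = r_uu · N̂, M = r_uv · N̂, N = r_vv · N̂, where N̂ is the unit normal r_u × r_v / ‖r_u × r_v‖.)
L = 0;  M = -6*sqrt(37)/37;  N = 0

Compute the unit normal N̂(u, v) = (3*sin(v)/sqrt(u^2 + 9), -3*cos(v)/sqrt(u^2 + 9), u/sqrt(u^2 + 9)), and the second partials r_uu, r_uv, r_vv. Take dot products:
  L(u, v) = r_uu · N̂ = 0,
  M(u, v) = r_uv · N̂ = -3/sqrt(u^2 + 9),
  N(u, v) = r_vv · N̂ = 0.
Evaluating at (u, v) = (1/2, -pi/2):
  L = 0, M = -6*sqrt(37)/37, N = 0.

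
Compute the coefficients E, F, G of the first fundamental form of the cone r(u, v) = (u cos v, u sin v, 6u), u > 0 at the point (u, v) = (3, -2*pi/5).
E = 37;  F = 0;  G = 9

Partials: r_u = (cos(v), sin(v), 6), r_v = (-u*sin(v), u*cos(v), 0). As functions of (u, v):
  E = r_u · r_u = 37,
  F = r_u · r_v = 0,
  G = r_v · r_v = u^2.
Evaluating at (u, v) = (3, -2*pi/5): E = 37, F = 0, G = 9.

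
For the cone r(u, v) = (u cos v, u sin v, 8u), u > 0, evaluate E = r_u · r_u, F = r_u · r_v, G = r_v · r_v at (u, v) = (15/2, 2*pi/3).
E = 65;  F = 0;  G = 225/4

Partials: r_u = (cos(v), sin(v), 8), r_v = (-u*sin(v), u*cos(v), 0). As functions of (u, v):
  E = r_u · r_u = 65,
  F = r_u · r_v = 0,
  G = r_v · r_v = u^2.
Evaluating at (u, v) = (15/2, 2*pi/3): E = 65, F = 0, G = 225/4.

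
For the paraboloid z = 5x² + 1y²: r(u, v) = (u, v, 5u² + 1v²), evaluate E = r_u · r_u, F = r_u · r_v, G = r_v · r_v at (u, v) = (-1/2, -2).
E = 26;  F = 20;  G = 17

Partials: r_u = (1, 0, 10*u), r_v = (0, 1, 2*v). As functions of (u, v):
  E = r_u · r_u = 100*u^2 + 1,
  F = r_u · r_v = 20*u*v,
  G = r_v · r_v = 4*v^2 + 1.
Evaluating at (u, v) = (-1/2, -2): E = 26, F = 20, G = 17.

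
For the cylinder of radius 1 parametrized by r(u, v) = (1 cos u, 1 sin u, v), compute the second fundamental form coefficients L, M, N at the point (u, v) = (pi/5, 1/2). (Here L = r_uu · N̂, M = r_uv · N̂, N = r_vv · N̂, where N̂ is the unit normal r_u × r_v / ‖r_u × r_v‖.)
L = -1;  M = 0;  N = 0

Compute the unit normal N̂(u, v) = (cos(u), sin(u), 0), and the second partials r_uu, r_uv, r_vv. Take dot products:
  L(u, v) = r_uu · N̂ = -1,
  M(u, v) = r_uv · N̂ = 0,
  N(u, v) = r_vv · N̂ = 0.
Evaluating at (u, v) = (pi/5, 1/2):
  L = -1, M = 0, N = 0.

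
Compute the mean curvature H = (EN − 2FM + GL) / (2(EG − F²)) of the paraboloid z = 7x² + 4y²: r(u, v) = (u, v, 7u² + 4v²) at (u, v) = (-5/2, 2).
H = 6703*sqrt(1482)/2196324

With E = 196*u^2 + 1, F = 112*u*v, G = 64*v^2 + 1, L = 14/sqrt(196*u^2 + 64*v^2 + 1), M = 0, N = 8/sqrt(196*u^2 + 64*v^2 + 1), assemble
  H = (EN − 2FM + GL) / (2(EG − F²)) = (784*u^2 + 448*v^2 + 11)/(196*u^2 + 64*v^2 + 1)^(3/2).
At (u, v) = (-5/2, 2): H = 6703*sqrt(1482)/2196324.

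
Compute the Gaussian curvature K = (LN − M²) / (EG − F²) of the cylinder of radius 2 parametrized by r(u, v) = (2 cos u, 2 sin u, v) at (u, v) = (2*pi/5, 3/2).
K = 0

Coefficients of the first fundamental form: E = 4, F = 0, G = 1.
Coefficients of the second fundamental form: L = -2, M = 0, N = 0.
Assemble K = (LN − M²)/(EG − F²) = 0. At (u, v) = (2*pi/5, 3/2): K = 0.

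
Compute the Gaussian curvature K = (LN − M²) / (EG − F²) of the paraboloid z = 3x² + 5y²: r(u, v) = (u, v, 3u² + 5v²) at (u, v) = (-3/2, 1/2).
K = 60/11449

Coefficients of the first fundamental form: E = 36*u^2 + 1, F = 60*u*v, G = 100*v^2 + 1.
Coefficients of the second fundamental form: L = 6/sqrt(36*u^2 + 100*v^2 + 1), M = 0, N = 10/sqrt(36*u^2 + 100*v^2 + 1).
Assemble K = (LN − M²)/(EG − F²) = 60/(1296*u^4 + 7200*u^2*v^2 + 72*u^2 + 10000*v^4 + 200*v^2 + 1). At (u, v) = (-3/2, 1/2): K = 60/11449.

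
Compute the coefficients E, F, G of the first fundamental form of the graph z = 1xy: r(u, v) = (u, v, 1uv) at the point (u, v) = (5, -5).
E = 26;  F = -25;  G = 26

Partials: r_u = (1, 0, v), r_v = (0, 1, u). As functions of (u, v):
  E = r_u · r_u = v^2 + 1,
  F = r_u · r_v = u*v,
  G = r_v · r_v = u^2 + 1.
Evaluating at (u, v) = (5, -5): E = 26, F = -25, G = 26.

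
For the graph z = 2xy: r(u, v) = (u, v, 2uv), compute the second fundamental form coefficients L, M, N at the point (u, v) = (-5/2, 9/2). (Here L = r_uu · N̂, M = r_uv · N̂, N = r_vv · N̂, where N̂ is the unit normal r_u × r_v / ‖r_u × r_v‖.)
L = 0;  M = 2*sqrt(107)/107;  N = 0

Compute the unit normal N̂(u, v) = (-2*v/sqrt(4*u^2 + 4*v^2 + 1), -2*u/sqrt(4*u^2 + 4*v^2 + 1), 1/sqrt(4*u^2 + 4*v^2 + 1)), and the second partials r_uu, r_uv, r_vv. Take dot products:
  L(u, v) = r_uu · N̂ = 0,
  M(u, v) = r_uv · N̂ = 2/sqrt(4*u^2 + 4*v^2 + 1),
  N(u, v) = r_vv · N̂ = 0.
Evaluating at (u, v) = (-5/2, 9/2):
  L = 0, M = 2*sqrt(107)/107, N = 0.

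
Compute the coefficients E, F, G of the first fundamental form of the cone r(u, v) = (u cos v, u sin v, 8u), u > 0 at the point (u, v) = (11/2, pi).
E = 65;  F = 0;  G = 121/4

Partials: r_u = (cos(v), sin(v), 8), r_v = (-u*sin(v), u*cos(v), 0). As functions of (u, v):
  E = r_u · r_u = 65,
  F = r_u · r_v = 0,
  G = r_v · r_v = u^2.
Evaluating at (u, v) = (11/2, pi): E = 65, F = 0, G = 121/4.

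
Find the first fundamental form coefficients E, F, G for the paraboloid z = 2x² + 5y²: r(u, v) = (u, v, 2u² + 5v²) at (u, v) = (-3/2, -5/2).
E = 37;  F = 150;  G = 626

Partials: r_u = (1, 0, 4*u), r_v = (0, 1, 10*v). As functions of (u, v):
  E = r_u · r_u = 16*u^2 + 1,
  F = r_u · r_v = 40*u*v,
  G = r_v · r_v = 100*v^2 + 1.
Evaluating at (u, v) = (-3/2, -5/2): E = 37, F = 150, G = 626.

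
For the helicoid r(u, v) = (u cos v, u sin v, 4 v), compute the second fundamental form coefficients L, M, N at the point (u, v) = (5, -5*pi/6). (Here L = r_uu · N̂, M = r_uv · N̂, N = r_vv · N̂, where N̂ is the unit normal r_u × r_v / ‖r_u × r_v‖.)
L = 0;  M = -4*sqrt(41)/41;  N = 0

Compute the unit normal N̂(u, v) = (4*sin(v)/sqrt(u^2 + 16), -4*cos(v)/sqrt(u^2 + 16), u/sqrt(u^2 + 16)), and the second partials r_uu, r_uv, r_vv. Take dot products:
  L(u, v) = r_uu · N̂ = 0,
  M(u, v) = r_uv · N̂ = -4/sqrt(u^2 + 16),
  N(u, v) = r_vv · N̂ = 0.
Evaluating at (u, v) = (5, -5*pi/6):
  L = 0, M = -4*sqrt(41)/41, N = 0.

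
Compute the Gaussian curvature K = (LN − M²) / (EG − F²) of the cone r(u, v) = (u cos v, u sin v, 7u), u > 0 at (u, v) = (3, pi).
K = 0

Coefficients of the first fundamental form: E = 50, F = 0, G = u^2.
Coefficients of the second fundamental form: L = 0, M = 0, N = 7*sqrt(2)*u^2/(10*Abs(u)).
Assemble K = (LN − M²)/(EG − F²) = 0. At (u, v) = (3, pi): K = 0.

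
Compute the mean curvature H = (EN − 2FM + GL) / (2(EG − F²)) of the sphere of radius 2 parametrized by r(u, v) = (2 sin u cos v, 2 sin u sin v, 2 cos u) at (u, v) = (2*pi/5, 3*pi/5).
H = -1/2

With E = 4, F = 0, G = 4*sin(u)^2, L = -2*sin(u)/Abs(sin(u)), M = 0, N = -2*sin(u)^3/Abs(sin(u)), assemble
  H = (EN − 2FM + GL) / (2(EG − F²)) = -sin(u)/(2*Abs(sin(u))).
At (u, v) = (2*pi/5, 3*pi/5): H = -1/2.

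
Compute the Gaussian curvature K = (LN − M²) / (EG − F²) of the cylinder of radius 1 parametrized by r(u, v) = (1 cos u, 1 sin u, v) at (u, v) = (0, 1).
K = 0

Coefficients of the first fundamental form: E = 1, F = 0, G = 1.
Coefficients of the second fundamental form: L = -1, M = 0, N = 0.
Assemble K = (LN − M²)/(EG − F²) = 0. At (u, v) = (0, 1): K = 0.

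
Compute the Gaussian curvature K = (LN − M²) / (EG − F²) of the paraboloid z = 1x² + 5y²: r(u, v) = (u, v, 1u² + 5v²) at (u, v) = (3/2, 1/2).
K = 4/245

Coefficients of the first fundamental form: E = 4*u^2 + 1, F = 20*u*v, G = 100*v^2 + 1.
Coefficients of the second fundamental form: L = 2/sqrt(4*u^2 + 100*v^2 + 1), M = 0, N = 10/sqrt(4*u^2 + 100*v^2 + 1).
Assemble K = (LN − M²)/(EG − F²) = 20/(16*u^4 + 800*u^2*v^2 + 8*u^2 + 10000*v^4 + 200*v^2 + 1). At (u, v) = (3/2, 1/2): K = 4/245.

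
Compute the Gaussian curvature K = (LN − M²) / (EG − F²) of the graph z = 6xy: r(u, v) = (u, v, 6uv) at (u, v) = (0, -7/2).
K = -9/48841

Coefficients of the first fundamental form: E = 36*v^2 + 1, F = 36*u*v, G = 36*u^2 + 1.
Coefficients of the second fundamental form: L = 0, M = 6/sqrt(36*u^2 + 36*v^2 + 1), N = 0.
Assemble K = (LN − M²)/(EG − F²) = -36/(1296*u^4 + 2592*u^2*v^2 + 72*u^2 + 1296*v^4 + 72*v^2 + 1). At (u, v) = (0, -7/2): K = -9/48841.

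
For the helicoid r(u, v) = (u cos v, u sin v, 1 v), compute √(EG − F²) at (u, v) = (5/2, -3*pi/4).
√(EG − F²)|_{(5/2, -3*pi/4)} = sqrt(29)/2

E = 1, F = 0, G = u^2 + 1; EG − F² = u^2 + 1; √(EG − F²) = sqrt(u^2 + 1). At the given point: sqrt(29)/2.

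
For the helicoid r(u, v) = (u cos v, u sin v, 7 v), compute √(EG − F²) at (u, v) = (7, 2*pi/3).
√(EG − F²)|_{(7, 2*pi/3)} = 7*sqrt(2)

E = 1, F = 0, G = u^2 + 49; EG − F² = u^2 + 49; √(EG − F²) = sqrt(u^2 + 49). At the given point: 7*sqrt(2).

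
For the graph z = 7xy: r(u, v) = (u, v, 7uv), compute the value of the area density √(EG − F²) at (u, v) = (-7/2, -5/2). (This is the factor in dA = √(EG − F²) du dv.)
√(EG − F²)|_{(-7/2, -5/2)} = 11*sqrt(30)/2

E = 49*v^2 + 1, F = 49*u*v, G = 49*u^2 + 1, so EG − F² = 49*u^2 + 49*v^2 + 1. Taking the positive square root: √(EG − F²) = sqrt(49*u^2 + 49*v^2 + 1). At (u, v) = (-7/2, -5/2): 11*sqrt(30)/2.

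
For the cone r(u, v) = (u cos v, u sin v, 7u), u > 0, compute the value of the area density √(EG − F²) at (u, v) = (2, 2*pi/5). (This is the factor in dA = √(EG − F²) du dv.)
√(EG − F²)|_{(2, 2*pi/5)} = 10*sqrt(2)

E = 50, F = 0, G = u^2, so EG − F² = 50*u^2. Taking the positive square root: √(EG − F²) = 5*sqrt(2)*Abs(u). At (u, v) = (2, 2*pi/5): 10*sqrt(2).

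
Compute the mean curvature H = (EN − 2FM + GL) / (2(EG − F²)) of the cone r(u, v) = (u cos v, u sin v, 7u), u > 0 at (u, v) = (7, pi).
H = sqrt(2)/20

With E = 50, F = 0, G = u^2, L = 0, M = 0, N = 7*sqrt(2)*u^2/(10*Abs(u)), assemble
  H = (EN − 2FM + GL) / (2(EG − F²)) = 7*sqrt(2)/(20*Abs(u)).
At (u, v) = (7, pi): H = sqrt(2)/20.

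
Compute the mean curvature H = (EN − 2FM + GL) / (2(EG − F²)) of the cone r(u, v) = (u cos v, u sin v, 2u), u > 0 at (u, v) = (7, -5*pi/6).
H = sqrt(5)/35

With E = 5, F = 0, G = u^2, L = 0, M = 0, N = 2*sqrt(5)*u^2/(5*Abs(u)), assemble
  H = (EN − 2FM + GL) / (2(EG − F²)) = sqrt(5)/(5*Abs(u)).
At (u, v) = (7, -5*pi/6): H = sqrt(5)/35.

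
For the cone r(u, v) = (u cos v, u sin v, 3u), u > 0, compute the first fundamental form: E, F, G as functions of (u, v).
E = 10;  F = 0;  G = u^2

Compute partials: r_u = (cos(v), sin(v), 3), r_v = (-u*sin(v), u*cos(v), 0). Then
  E = r_u · r_u = 10,
  F = r_u · r_v = 0,
  G = r_v · r_v = u^2.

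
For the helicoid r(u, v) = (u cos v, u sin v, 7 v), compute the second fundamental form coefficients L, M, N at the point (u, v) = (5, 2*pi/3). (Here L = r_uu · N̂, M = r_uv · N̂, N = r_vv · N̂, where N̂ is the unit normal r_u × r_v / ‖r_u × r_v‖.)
L = 0;  M = -7*sqrt(74)/74;  N = 0

Compute the unit normal N̂(u, v) = (7*sin(v)/sqrt(u^2 + 49), -7*cos(v)/sqrt(u^2 + 49), u/sqrt(u^2 + 49)), and the second partials r_uu, r_uv, r_vv. Take dot products:
  L(u, v) = r_uu · N̂ = 0,
  M(u, v) = r_uv · N̂ = -7/sqrt(u^2 + 49),
  N(u, v) = r_vv · N̂ = 0.
Evaluating at (u, v) = (5, 2*pi/3):
  L = 0, M = -7*sqrt(74)/74, N = 0.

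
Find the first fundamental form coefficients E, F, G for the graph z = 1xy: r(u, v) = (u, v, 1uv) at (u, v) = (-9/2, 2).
E = 5;  F = -9;  G = 85/4

Partials: r_u = (1, 0, v), r_v = (0, 1, u). As functions of (u, v):
  E = r_u · r_u = v^2 + 1,
  F = r_u · r_v = u*v,
  G = r_v · r_v = u^2 + 1.
Evaluating at (u, v) = (-9/2, 2): E = 5, F = -9, G = 85/4.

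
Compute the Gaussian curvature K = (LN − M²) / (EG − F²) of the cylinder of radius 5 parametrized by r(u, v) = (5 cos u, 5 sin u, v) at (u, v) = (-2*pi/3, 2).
K = 0

Coefficients of the first fundamental form: E = 25, F = 0, G = 1.
Coefficients of the second fundamental form: L = -5, M = 0, N = 0.
Assemble K = (LN − M²)/(EG − F²) = 0. At (u, v) = (-2*pi/3, 2): K = 0.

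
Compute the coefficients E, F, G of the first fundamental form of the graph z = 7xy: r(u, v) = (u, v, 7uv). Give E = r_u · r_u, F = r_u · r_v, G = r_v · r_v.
E = 49*v^2 + 1;  F = 49*u*v;  G = 49*u^2 + 1

Compute partials: r_u = (1, 0, 7*v), r_v = (0, 1, 7*u). Then
  E = r_u · r_u = 49*v^2 + 1,
  F = r_u · r_v = 49*u*v,
  G = r_v · r_v = 49*u^2 + 1.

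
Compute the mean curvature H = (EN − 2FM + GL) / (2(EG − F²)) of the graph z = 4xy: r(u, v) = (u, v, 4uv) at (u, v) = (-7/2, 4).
H = 896*sqrt(453)/205209

With E = 16*v^2 + 1, F = 16*u*v, G = 16*u^2 + 1, L = 0, M = 4/sqrt(16*u^2 + 16*v^2 + 1), N = 0, assemble
  H = (EN − 2FM + GL) / (2(EG − F²)) = -64*u*v/(16*u^2 + 16*v^2 + 1)^(3/2).
At (u, v) = (-7/2, 4): H = 896*sqrt(453)/205209.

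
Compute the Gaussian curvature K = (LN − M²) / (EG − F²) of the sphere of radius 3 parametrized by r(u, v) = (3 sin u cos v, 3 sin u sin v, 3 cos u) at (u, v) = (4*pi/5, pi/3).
K = 1/9

Coefficients of the first fundamental form: E = 9, F = 0, G = 9*sin(u)^2.
Coefficients of the second fundamental form: L = -3*sin(u)/Abs(sin(u)), M = 0, N = -3*sin(u)^3/Abs(sin(u)).
Assemble K = (LN − M²)/(EG − F²) = 1/9. At (u, v) = (4*pi/5, pi/3): K = 1/9.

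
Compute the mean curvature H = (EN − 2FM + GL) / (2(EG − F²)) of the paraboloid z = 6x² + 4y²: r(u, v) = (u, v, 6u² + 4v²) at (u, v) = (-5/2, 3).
H = 7066*sqrt(1477)/2181529

With E = 144*u^2 + 1, F = 96*u*v, G = 64*v^2 + 1, L = 12/sqrt(144*u^2 + 64*v^2 + 1), M = 0, N = 8/sqrt(144*u^2 + 64*v^2 + 1), assemble
  H = (EN − 2FM + GL) / (2(EG − F²)) = 2*(288*u^2 + 192*v^2 + 5)/(144*u^2 + 64*v^2 + 1)^(3/2).
At (u, v) = (-5/2, 3): H = 7066*sqrt(1477)/2181529.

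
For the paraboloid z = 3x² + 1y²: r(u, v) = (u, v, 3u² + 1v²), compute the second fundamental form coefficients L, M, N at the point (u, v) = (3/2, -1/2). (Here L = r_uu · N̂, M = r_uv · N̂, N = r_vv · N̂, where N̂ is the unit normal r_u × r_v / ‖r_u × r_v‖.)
L = 6*sqrt(83)/83;  M = 0;  N = 2*sqrt(83)/83

Compute the unit normal N̂(u, v) = (-6*u/sqrt(36*u^2 + 4*v^2 + 1), -2*v/sqrt(36*u^2 + 4*v^2 + 1), 1/sqrt(36*u^2 + 4*v^2 + 1)), and the second partials r_uu, r_uv, r_vv. Take dot products:
  L(u, v) = r_uu · N̂ = 6/sqrt(36*u^2 + 4*v^2 + 1),
  M(u, v) = r_uv · N̂ = 0,
  N(u, v) = r_vv · N̂ = 2/sqrt(36*u^2 + 4*v^2 + 1).
Evaluating at (u, v) = (3/2, -1/2):
  L = 6*sqrt(83)/83, M = 0, N = 2*sqrt(83)/83.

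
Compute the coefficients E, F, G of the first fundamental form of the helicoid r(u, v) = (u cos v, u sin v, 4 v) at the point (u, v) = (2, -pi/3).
E = 1;  F = 0;  G = 20

Partials: r_u = (cos(v), sin(v), 0), r_v = (-u*sin(v), u*cos(v), 4). As functions of (u, v):
  E = r_u · r_u = 1,
  F = r_u · r_v = 0,
  G = r_v · r_v = u^2 + 16.
Evaluating at (u, v) = (2, -pi/3): E = 1, F = 0, G = 20.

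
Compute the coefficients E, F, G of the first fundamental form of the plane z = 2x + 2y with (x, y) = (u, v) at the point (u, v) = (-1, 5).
E = 5;  F = 4;  G = 5

Partials: r_u = (1, 0, 2), r_v = (0, 1, 2). As functions of (u, v):
  E = r_u · r_u = 5,
  F = r_u · r_v = 4,
  G = r_v · r_v = 5.
Evaluating at (u, v) = (-1, 5): E = 5, F = 4, G = 5.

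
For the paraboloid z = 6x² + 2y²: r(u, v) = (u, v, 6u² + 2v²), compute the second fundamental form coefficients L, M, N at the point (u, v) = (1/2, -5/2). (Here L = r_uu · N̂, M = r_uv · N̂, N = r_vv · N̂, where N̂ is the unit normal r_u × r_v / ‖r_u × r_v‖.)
L = 12*sqrt(137)/137;  M = 0;  N = 4*sqrt(137)/137

Compute the unit normal N̂(u, v) = (-12*u/sqrt(144*u^2 + 16*v^2 + 1), -4*v/sqrt(144*u^2 + 16*v^2 + 1), 1/sqrt(144*u^2 + 16*v^2 + 1)), and the second partials r_uu, r_uv, r_vv. Take dot products:
  L(u, v) = r_uu · N̂ = 12/sqrt(144*u^2 + 16*v^2 + 1),
  M(u, v) = r_uv · N̂ = 0,
  N(u, v) = r_vv · N̂ = 4/sqrt(144*u^2 + 16*v^2 + 1).
Evaluating at (u, v) = (1/2, -5/2):
  L = 12*sqrt(137)/137, M = 0, N = 4*sqrt(137)/137.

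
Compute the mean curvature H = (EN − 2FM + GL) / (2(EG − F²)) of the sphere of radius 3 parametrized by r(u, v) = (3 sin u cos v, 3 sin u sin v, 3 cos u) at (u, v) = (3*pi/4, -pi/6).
H = -1/3

With E = 9, F = 0, G = 9*sin(u)^2, L = -3*sin(u)/Abs(sin(u)), M = 0, N = -3*sin(u)^3/Abs(sin(u)), assemble
  H = (EN − 2FM + GL) / (2(EG − F²)) = -sin(u)/(3*Abs(sin(u))).
At (u, v) = (3*pi/4, -pi/6): H = -1/3.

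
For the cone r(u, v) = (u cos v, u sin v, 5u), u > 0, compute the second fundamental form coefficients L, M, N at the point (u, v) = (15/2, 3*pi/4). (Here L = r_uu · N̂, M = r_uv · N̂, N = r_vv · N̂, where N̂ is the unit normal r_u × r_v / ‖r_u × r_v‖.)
L = 0;  M = 0;  N = 75*sqrt(26)/52

Compute the unit normal N̂(u, v) = (-5*sqrt(26)*u*cos(v)/(26*Abs(u)), -5*sqrt(26)*u*sin(v)/(26*Abs(u)), sqrt(26)*u/(26*Abs(u))), and the second partials r_uu, r_uv, r_vv. Take dot products:
  L(u, v) = r_uu · N̂ = 0,
  M(u, v) = r_uv · N̂ = 0,
  N(u, v) = r_vv · N̂ = 5*sqrt(26)*u^2/(26*Abs(u)).
Evaluating at (u, v) = (15/2, 3*pi/4):
  L = 0, M = 0, N = 75*sqrt(26)/52.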